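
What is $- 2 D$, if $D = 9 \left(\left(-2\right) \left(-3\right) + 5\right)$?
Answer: $-198$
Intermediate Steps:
$D = 99$ ($D = 9 \left(6 + 5\right) = 9 \cdot 11 = 99$)
$- 2 D = \left(-2\right) 99 = -198$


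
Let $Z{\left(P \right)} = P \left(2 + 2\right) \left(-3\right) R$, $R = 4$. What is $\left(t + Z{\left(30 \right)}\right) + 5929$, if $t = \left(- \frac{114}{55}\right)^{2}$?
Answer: $\frac{13592221}{3025} \approx 4493.3$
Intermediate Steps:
$Z{\left(P \right)} = - 48 P$ ($Z{\left(P \right)} = P \left(2 + 2\right) \left(-3\right) 4 = P 4 \left(-3\right) 4 = 4 P \left(-3\right) 4 = - 12 P 4 = - 48 P$)
$t = \frac{12996}{3025}$ ($t = \left(\left(-114\right) \frac{1}{55}\right)^{2} = \left(- \frac{114}{55}\right)^{2} = \frac{12996}{3025} \approx 4.2962$)
$\left(t + Z{\left(30 \right)}\right) + 5929 = \left(\frac{12996}{3025} - 1440\right) + 5929 = - \frac{4343004}{3025} + 5929 = \frac{13592221}{3025}$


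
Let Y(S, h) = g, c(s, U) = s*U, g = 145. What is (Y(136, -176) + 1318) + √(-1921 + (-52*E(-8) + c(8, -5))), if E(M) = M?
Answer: 1463 + I*√1545 ≈ 1463.0 + 39.306*I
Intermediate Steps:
c(s, U) = U*s
Y(S, h) = 145
(Y(136, -176) + 1318) + √(-1921 + (-52*E(-8) + c(8, -5))) = (145 + 1318) + √(-1921 + (-52*(-8) - 5*8)) = 1463 + √(-1921 + (416 - 40)) = 1463 + √(-1921 + 376) = 1463 + √(-1545) = 1463 + I*√1545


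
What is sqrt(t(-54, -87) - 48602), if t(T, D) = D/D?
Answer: I*sqrt(48601) ≈ 220.46*I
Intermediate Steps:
t(T, D) = 1
sqrt(t(-54, -87) - 48602) = sqrt(1 - 48602) = sqrt(-48601) = I*sqrt(48601)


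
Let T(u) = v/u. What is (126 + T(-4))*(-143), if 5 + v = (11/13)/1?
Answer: -36333/2 ≈ -18167.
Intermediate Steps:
v = -54/13 (v = -5 + (11/13)/1 = -5 + (11*(1/13))*1 = -5 + (11/13)*1 = -5 + 11/13 = -54/13 ≈ -4.1538)
T(u) = -54/(13*u)
(126 + T(-4))*(-143) = (126 - 54/13/(-4))*(-143) = (126 - 54/13*(-¼))*(-143) = (126 + 27/26)*(-143) = (3303/26)*(-143) = -36333/2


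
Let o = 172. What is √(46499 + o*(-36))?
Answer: √40307 ≈ 200.77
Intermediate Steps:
√(46499 + o*(-36)) = √(46499 + 172*(-36)) = √(46499 - 6192) = √40307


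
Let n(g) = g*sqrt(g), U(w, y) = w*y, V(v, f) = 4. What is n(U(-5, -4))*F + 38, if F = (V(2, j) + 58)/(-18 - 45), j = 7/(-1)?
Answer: 38 - 2480*sqrt(5)/63 ≈ -50.023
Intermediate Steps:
j = -7 (j = 7*(-1) = -7)
F = -62/63 (F = (4 + 58)/(-18 - 45) = 62/(-63) = 62*(-1/63) = -62/63 ≈ -0.98413)
n(g) = g**(3/2)
n(U(-5, -4))*F + 38 = (-5*(-4))**(3/2)*(-62/63) + 38 = 20**(3/2)*(-62/63) + 38 = (40*sqrt(5))*(-62/63) + 38 = -2480*sqrt(5)/63 + 38 = 38 - 2480*sqrt(5)/63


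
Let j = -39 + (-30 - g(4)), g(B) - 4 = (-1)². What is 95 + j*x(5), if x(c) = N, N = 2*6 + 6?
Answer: -1237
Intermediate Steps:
g(B) = 5 (g(B) = 4 + (-1)² = 4 + 1 = 5)
N = 18 (N = 12 + 6 = 18)
x(c) = 18
j = -74 (j = -39 + (-30 - 1*5) = -39 + (-30 - 5) = -39 - 35 = -74)
95 + j*x(5) = 95 - 74*18 = 95 - 1332 = -1237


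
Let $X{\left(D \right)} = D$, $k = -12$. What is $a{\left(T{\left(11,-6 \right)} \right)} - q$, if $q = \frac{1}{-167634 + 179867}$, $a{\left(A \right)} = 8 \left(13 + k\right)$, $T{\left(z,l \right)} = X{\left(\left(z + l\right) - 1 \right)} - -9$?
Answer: $\frac{97863}{12233} \approx 7.9999$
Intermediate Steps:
$T{\left(z,l \right)} = 8 + l + z$ ($T{\left(z,l \right)} = \left(\left(z + l\right) - 1\right) - -9 = \left(\left(l + z\right) - 1\right) + 9 = \left(-1 + l + z\right) + 9 = 8 + l + z$)
$a{\left(A \right)} = 8$ ($a{\left(A \right)} = 8 \left(13 - 12\right) = 8 \cdot 1 = 8$)
$q = \frac{1}{12233} \approx 8.1746 \cdot 10^{-5}$
$a{\left(T{\left(11,-6 \right)} \right)} - q = 8 - \frac{1}{12233} = \frac{97863}{12233}$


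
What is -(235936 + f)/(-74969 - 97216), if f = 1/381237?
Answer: 89947532833/65643292845 ≈ 1.3702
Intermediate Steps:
f = 1/381237 ≈ 2.6230e-6
-(235936 + f)/(-74969 - 97216) = -(235936 + 1/381237)/(-74969 - 97216) = -89947532833/(381237*(-172185)) = -89947532833*(-1)/(381237*172185) = -1*(-89947532833/65643292845) = 89947532833/65643292845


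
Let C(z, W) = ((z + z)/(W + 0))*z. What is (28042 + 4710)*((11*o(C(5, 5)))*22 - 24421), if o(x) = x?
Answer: -720576752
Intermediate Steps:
C(z, W) = 2*z²/W (C(z, W) = ((2*z)/W)*z = (2*z/W)*z = 2*z²/W)
(28042 + 4710)*((11*o(C(5, 5)))*22 - 24421) = (28042 + 4710)*((11*(2*5²/5))*22 - 24421) = 32752*((11*(2*(⅕)*25))*22 - 24421) = 32752*((11*10)*22 - 24421) = 32752*(110*22 - 24421) = 32752*(2420 - 24421) = 32752*(-22001) = -720576752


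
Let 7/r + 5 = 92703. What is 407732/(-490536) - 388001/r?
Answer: -4410766863056063/858438 ≈ -5.1381e+9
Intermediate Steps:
r = 7/92698 (r = 7/(-5 + 92703) = 7/92698 ≈ 7.5514e-5)
407732/(-490536) - 388001/r = 407732/(-490536) - 388001/7/92698 = 407732*(-1/490536) - 388001*92698/7 = -101933/122634 - 35966916698/7 = -4410766863056063/858438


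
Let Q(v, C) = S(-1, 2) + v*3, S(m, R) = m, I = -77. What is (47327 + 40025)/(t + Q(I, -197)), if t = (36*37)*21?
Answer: 21838/6935 ≈ 3.1490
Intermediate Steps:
Q(v, C) = -1 + 3*v (Q(v, C) = -1 + v*3 = -1 + 3*v)
t = 27972 (t = 1332*21 = 27972)
(47327 + 40025)/(t + Q(I, -197)) = (47327 + 40025)/(27972 + (-1 + 3*(-77))) = 87352/(27972 + (-1 - 231)) = 87352/(27972 - 232) = 87352/27740 = 87352*(1/27740) = 21838/6935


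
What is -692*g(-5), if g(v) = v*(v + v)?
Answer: -34600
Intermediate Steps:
g(v) = 2*v**2 (g(v) = v*(2*v) = 2*v**2)
-692*g(-5) = -1384*(-5)**2 = -1384*25 = -692*50 = -34600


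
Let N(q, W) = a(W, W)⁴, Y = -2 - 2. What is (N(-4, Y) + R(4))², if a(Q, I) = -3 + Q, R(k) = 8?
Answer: 5803281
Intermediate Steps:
Y = -4
N(q, W) = (-3 + W)⁴
(N(-4, Y) + R(4))² = ((-3 - 4)⁴ + 8)² = ((-7)⁴ + 8)² = (2401 + 8)² = 2409² = 5803281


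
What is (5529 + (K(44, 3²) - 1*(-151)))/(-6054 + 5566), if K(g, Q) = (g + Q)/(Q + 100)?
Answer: -619173/53192 ≈ -11.640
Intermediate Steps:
K(g, Q) = (Q + g)/(100 + Q)
(5529 + (K(44, 3²) - 1*(-151)))/(-6054 + 5566) = (5529 + ((3² + 44)/(100 + 3²) - 1*(-151)))/(-6054 + 5566) = (5529 + ((9 + 44)/(100 + 9) + 151))/(-488) = (5529 + (53/109 + 151))*(-1/488) = (5529 + 16512/109)*(-1/488) = (619173/109)*(-1/488) = -619173/53192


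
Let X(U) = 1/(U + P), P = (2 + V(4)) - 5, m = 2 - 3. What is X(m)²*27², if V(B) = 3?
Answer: 729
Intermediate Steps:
m = -1
P = 0 (P = (2 + 3) - 5 = 5 - 5 = 0)
X(U) = 1/U (X(U) = 1/(U + 0) = 1/U)
X(m)²*27² = (1/(-1))²*27² = (-1)²*729 = 1*729 = 729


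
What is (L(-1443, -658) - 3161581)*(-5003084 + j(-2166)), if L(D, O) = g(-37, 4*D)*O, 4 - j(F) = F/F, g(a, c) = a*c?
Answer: 718876163701133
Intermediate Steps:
j(F) = 3 (j(F) = 4 - F/F = 4 - 1*1 = 4 - 1 = 3)
L(D, O) = -148*D*O (L(D, O) = (-148*D)*O = -148*D*O)
(L(-1443, -658) - 3161581)*(-5003084 + j(-2166)) = (-148*(-1443)*(-658) - 3161581)*(-5003084 + 3) = (-140525112 - 3161581)*(-5003081) = -143686693*(-5003081) = 718876163701133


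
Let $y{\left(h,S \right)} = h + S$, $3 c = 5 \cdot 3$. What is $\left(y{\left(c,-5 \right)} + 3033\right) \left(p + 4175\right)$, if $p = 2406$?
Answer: $19960173$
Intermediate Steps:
$c = 5$ ($c = \frac{5 \cdot 3}{3} = \frac{1}{3} \cdot 15 = 5$)
$y{\left(h,S \right)} = S + h$
$\left(y{\left(c,-5 \right)} + 3033\right) \left(p + 4175\right) = \left(\left(-5 + 5\right) + 3033\right) \left(2406 + 4175\right) = \left(0 + 3033\right) 6581 = 3033 \cdot 6581 = 19960173$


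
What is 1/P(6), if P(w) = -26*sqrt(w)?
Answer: -sqrt(6)/156 ≈ -0.015702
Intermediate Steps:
1/P(6) = 1/(-26*sqrt(6)) = -sqrt(6)/156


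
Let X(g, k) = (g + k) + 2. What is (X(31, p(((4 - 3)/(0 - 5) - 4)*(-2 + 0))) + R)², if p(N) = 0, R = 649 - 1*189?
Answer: 243049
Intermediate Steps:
R = 460 (R = 649 - 189 = 460)
X(g, k) = 2 + g + k
(X(31, p(((4 - 3)/(0 - 5) - 4)*(-2 + 0))) + R)² = ((2 + 31 + 0) + 460)² = (33 + 460)² = 493² = 243049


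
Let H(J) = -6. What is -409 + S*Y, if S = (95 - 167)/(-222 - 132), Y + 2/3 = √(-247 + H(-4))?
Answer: -24139/59 + 12*I*√253/59 ≈ -409.14 + 3.2351*I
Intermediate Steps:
Y = -⅔ + I*√253 (Y = -⅔ + √(-247 - 6) = -⅔ + √(-253) = -⅔ + I*√253 ≈ -0.66667 + 15.906*I)
S = 12/59 (S = -72/(-354) = -72*(-1/354) = 12/59 ≈ 0.20339)
-409 + S*Y = -409 + 12*(-⅔ + I*√253)/59 = -409 + (-8/59 + 12*I*√253/59) = -24139/59 + 12*I*√253/59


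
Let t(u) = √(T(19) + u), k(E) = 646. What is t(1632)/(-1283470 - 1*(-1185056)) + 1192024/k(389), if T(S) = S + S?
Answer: 596012/323 - √1670/98414 ≈ 1845.2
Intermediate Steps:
T(S) = 2*S
t(u) = √(38 + u) (t(u) = √(2*19 + u) = √(38 + u))
t(1632)/(-1283470 - 1*(-1185056)) + 1192024/k(389) = √(38 + 1632)/(-1283470 - 1*(-1185056)) + 1192024/646 = √1670/(-1283470 + 1185056) + 1192024*(1/646) = √1670/(-98414) + 596012/323 = √1670*(-1/98414) + 596012/323 = -√1670/98414 + 596012/323 = 596012/323 - √1670/98414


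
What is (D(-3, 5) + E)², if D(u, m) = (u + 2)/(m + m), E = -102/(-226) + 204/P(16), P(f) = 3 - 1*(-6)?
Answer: 6088836961/11492100 ≈ 529.83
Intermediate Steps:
P(f) = 9 (P(f) = 3 + 6 = 9)
E = 7837/339 (E = -102/(-226) + 204/9 = -102*(-1/226) + 204*(⅑) = 51/113 + 68/3 = 7837/339 ≈ 23.118)
D(u, m) = (2 + u)/(2*m) (D(u, m) = (2 + u)/((2*m)) = (2 + u)*(1/(2*m)) = (2 + u)/(2*m))
(D(-3, 5) + E)² = ((½)*(2 - 3)/5 + 7837/339)² = ((½)*(⅕)*(-1) + 7837/339)² = (-⅒ + 7837/339)² = (78031/3390)² = 6088836961/11492100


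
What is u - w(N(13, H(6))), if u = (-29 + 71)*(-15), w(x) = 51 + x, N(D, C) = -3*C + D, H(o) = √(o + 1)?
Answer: -694 + 3*√7 ≈ -686.06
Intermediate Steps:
H(o) = √(1 + o)
N(D, C) = D - 3*C
u = -630 (u = 42*(-15) = -630)
u - w(N(13, H(6))) = -630 - (51 + (13 - 3*√(1 + 6))) = -630 - (51 + (13 - 3*√7)) = -630 - (64 - 3*√7) = -630 + (-64 + 3*√7) = -694 + 3*√7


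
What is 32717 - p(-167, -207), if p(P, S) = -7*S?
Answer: 31268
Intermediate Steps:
32717 - p(-167, -207) = 32717 - (-7)*(-207) = 32717 - 1*1449 = 32717 - 1449 = 31268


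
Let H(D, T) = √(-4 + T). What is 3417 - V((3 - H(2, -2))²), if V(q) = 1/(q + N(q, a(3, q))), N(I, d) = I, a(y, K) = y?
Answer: (20501*I + 41004*√6)/(6*(I + 2*√6)) ≈ 3417.0 - 0.03266*I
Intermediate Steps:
V(q) = 1/(2*q) (V(q) = 1/(q + q) = 1/(2*q))
3417 - V((3 - H(2, -2))²) = 3417 - 1/(2*((3 - √(-4 - 2))²)) = 3417 - 1/(2*((3 - √(-6))²)) = 3417 - 1/(2*((3 - I*√6)²)) = 3417 - 1/(2*(3 - I*√6)²)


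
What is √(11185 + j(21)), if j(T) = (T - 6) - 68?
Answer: 22*√23 ≈ 105.51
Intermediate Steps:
j(T) = -74 + T (j(T) = (-6 + T) - 68 = -74 + T)
√(11185 + j(21)) = √(11185 + (-74 + 21)) = √(11185 - 53) = √11132 = 22*√23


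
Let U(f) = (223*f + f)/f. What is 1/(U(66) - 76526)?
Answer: -1/76302 ≈ -1.3106e-5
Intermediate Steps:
U(f) = 224 (U(f) = (224*f)/f = 224)
1/(U(66) - 76526) = 1/(224 - 76526) = 1/(-76302) = -1/76302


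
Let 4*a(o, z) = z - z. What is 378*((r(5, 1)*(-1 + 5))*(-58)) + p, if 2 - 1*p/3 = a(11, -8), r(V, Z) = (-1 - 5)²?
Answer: -3157050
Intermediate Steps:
a(o, z) = 0 (a(o, z) = (z - z)/4 = (¼)*0 = 0)
r(V, Z) = 36 (r(V, Z) = (-6)² = 36)
p = 6 (p = 6 - 3*0 = 6 + 0 = 6)
378*((r(5, 1)*(-1 + 5))*(-58)) + p = 378*((36*(-1 + 5))*(-58)) + 6 = 378*((36*4)*(-58)) + 6 = 378*(144*(-58)) + 6 = 378*(-8352) + 6 = -3157056 + 6 = -3157050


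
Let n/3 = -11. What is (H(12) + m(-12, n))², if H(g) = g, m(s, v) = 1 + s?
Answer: 1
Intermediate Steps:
n = -33 (n = 3*(-11) = -33)
(H(12) + m(-12, n))² = (12 + (1 - 12))² = (12 - 11)² = 1² = 1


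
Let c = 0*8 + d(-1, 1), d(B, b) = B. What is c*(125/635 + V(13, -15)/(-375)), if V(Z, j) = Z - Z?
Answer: -25/127 ≈ -0.19685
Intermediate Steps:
V(Z, j) = 0
c = -1 (c = 0*8 - 1 = 0 - 1 = -1)
c*(125/635 + V(13, -15)/(-375)) = -(125/635 + 0/(-375)) = -(125*(1/635) + 0*(-1/375)) = -(25/127 + 0) = -1*25/127 = -25/127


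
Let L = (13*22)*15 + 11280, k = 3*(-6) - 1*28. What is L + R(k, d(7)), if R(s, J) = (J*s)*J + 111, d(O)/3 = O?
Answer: -4605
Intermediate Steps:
d(O) = 3*O
k = -46 (k = -18 - 28 = -46)
R(s, J) = 111 + s*J**2 (R(s, J) = s*J**2 + 111 = 111 + s*J**2)
L = 15570 (L = 286*15 + 11280 = 4290 + 11280 = 15570)
L + R(k, d(7)) = 15570 + (111 - 46*(3*7)**2) = 15570 + (111 - 46*21**2) = 15570 + (111 - 46*441) = 15570 + (111 - 20286) = 15570 - 20175 = -4605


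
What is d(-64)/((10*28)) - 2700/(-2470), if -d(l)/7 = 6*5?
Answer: 339/988 ≈ 0.34312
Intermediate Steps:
d(l) = -210 (d(l) = -42*5 = -7*30 = -210)
d(-64)/((10*28)) - 2700/(-2470) = -210/(10*28) - 2700/(-2470) = -210/280 - 2700*(-1/2470) = -210*1/280 + 270/247 = -3/4 + 270/247 = 339/988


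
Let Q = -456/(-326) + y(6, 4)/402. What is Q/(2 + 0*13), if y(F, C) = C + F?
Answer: 46643/65526 ≈ 0.71182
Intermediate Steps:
Q = 46643/32763 (Q = -456/(-326) + (4 + 6)/402 = -456*(-1/326) + 10*(1/402) = 228/163 + 5/201 = 46643/32763 ≈ 1.4236)
Q/(2 + 0*13) = 46643/(32763*(2 + 0*13)) = 46643/(32763*(2 + 0)) = (46643/32763)/2 = (46643/32763)*(½) = 46643/65526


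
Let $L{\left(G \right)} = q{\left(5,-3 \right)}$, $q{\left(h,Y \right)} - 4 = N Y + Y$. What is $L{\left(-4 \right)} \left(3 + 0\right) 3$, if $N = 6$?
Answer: $-153$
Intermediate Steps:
$q{\left(h,Y \right)} = 4 + 7 Y$ ($q{\left(h,Y \right)} = 4 + \left(6 Y + Y\right) = 4 + 7 Y$)
$L{\left(G \right)} = -17$ ($L{\left(G \right)} = 4 + 7 \left(-3\right) = 4 - 21 = -17$)
$L{\left(-4 \right)} \left(3 + 0\right) 3 = - 17 \left(3 + 0\right) 3 = - 17 \cdot 3 \cdot 3 = \left(-17\right) 9 = -153$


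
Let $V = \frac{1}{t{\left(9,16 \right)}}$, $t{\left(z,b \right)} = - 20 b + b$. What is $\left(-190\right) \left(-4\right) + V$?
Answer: $\frac{231039}{304} \approx 760.0$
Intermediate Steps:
$t{\left(z,b \right)} = - 19 b$
$V = - \frac{1}{304}$ ($V = \frac{1}{\left(-19\right) 16} = \frac{1}{-304} = - \frac{1}{304} \approx -0.0032895$)
$\left(-190\right) \left(-4\right) + V = \left(-190\right) \left(-4\right) - \frac{1}{304} = 760 - \frac{1}{304} = \frac{231039}{304}$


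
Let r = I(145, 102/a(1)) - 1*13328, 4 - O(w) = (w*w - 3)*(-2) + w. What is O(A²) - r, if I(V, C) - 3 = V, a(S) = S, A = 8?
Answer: 21306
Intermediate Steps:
I(V, C) = 3 + V
O(w) = -2 - w + 2*w² (O(w) = 4 - ((w*w - 3)*(-2) + w) = 4 - ((w² - 3)*(-2) + w) = 4 - ((-3 + w²)*(-2) + w) = 4 - ((6 - 2*w²) + w) = 4 - (6 + w - 2*w²) = 4 + (-6 - w + 2*w²) = -2 - w + 2*w²)
r = -13180 (r = (3 + 145) - 1*13328 = 148 - 13328 = -13180)
O(A²) - r = (-2 - 1*8² + 2*(8²)²) - 1*(-13180) = (-2 - 1*64 + 2*64²) + 13180 = (-2 - 64 + 2*4096) + 13180 = (-2 - 64 + 8192) + 13180 = 8126 + 13180 = 21306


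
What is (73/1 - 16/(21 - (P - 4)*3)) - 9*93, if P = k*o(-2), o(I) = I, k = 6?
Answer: -52732/69 ≈ -764.23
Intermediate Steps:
P = -12 (P = 6*(-2) = -12)
(73/1 - 16/(21 - (P - 4)*3)) - 9*93 = (73/1 - 16/(21 - (-12 - 4)*3)) - 9*93 = (73*1 - 16/(21 - (-16)*3)) - 837 = (73 - 16/(21 - 1*(-48))) - 837 = (73 - 16/(21 + 48)) - 837 = (73 - 16/69) - 837 = 5021/69 - 837 = -52732/69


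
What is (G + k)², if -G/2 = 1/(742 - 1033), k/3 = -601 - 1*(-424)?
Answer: 23876121361/84681 ≈ 2.8195e+5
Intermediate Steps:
k = -531 (k = 3*(-601 - 1*(-424)) = 3*(-601 + 424) = 3*(-177) = -531)
G = 2/291 (G = -2/(742 - 1033) = -2/(-291) = -2*(-1/291) = 2/291 ≈ 0.0068729)
(G + k)² = (2/291 - 531)² = (-154519/291)² = 23876121361/84681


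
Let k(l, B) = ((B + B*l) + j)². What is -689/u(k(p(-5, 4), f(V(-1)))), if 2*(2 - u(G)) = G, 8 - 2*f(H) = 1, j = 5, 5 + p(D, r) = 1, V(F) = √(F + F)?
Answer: 5512/105 ≈ 52.495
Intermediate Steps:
V(F) = √2*√F (V(F) = √(2*F) = √2*√F)
p(D, r) = -4 (p(D, r) = -5 + 1 = -4)
f(H) = 7/2 (f(H) = 4 - ½*1 = 4 - ½ = 7/2)
k(l, B) = (5 + B + B*l)² (k(l, B) = ((B + B*l) + 5)² = (5 + B + B*l)²)
u(G) = 2 - G/2
-689/u(k(p(-5, 4), f(V(-1)))) = -689/(2 - (5 + 7/2 + (7/2)*(-4))²/2) = -689/(2 - (5 + 7/2 - 14)²/2) = -689/(2 - (-11/2)²/2) = -689/(2 - ½*121/4) = -689/(2 - 121/8) = -689/(-105/8) = -689*(-8/105) = 5512/105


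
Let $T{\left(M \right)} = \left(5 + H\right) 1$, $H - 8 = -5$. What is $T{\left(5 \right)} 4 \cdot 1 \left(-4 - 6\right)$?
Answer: $-320$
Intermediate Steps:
$H = 3$ ($H = 8 - 5 = 3$)
$T{\left(M \right)} = 8$ ($T{\left(M \right)} = \left(5 + 3\right) 1 = 8 \cdot 1 = 8$)
$T{\left(5 \right)} 4 \cdot 1 \left(-4 - 6\right) = 8 \cdot 4 \cdot 1 \left(-4 - 6\right) = 32 \cdot 1 \left(-10\right) = 32 \left(-10\right) = -320$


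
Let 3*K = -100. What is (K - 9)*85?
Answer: -10795/3 ≈ -3598.3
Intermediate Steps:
K = -100/3 (K = (⅓)*(-100) = -100/3 ≈ -33.333)
(K - 9)*85 = (-100/3 - 9)*85 = -127/3*85 = -10795/3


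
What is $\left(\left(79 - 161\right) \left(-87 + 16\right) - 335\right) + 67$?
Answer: $5554$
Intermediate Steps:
$\left(\left(79 - 161\right) \left(-87 + 16\right) - 335\right) + 67 = \left(\left(-82\right) \left(-71\right) - 335\right) + 67 = \left(5822 - 335\right) + 67 = 5487 + 67 = 5554$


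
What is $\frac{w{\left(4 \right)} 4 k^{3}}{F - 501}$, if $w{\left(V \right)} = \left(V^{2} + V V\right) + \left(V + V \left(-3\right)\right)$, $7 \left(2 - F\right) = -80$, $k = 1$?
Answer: $- \frac{672}{3413} \approx -0.19689$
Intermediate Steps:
$F = \frac{94}{7}$ ($F = 2 - - \frac{80}{7} = 2 + \frac{80}{7} = \frac{94}{7} \approx 13.429$)
$w{\left(V \right)} = - 2 V + 2 V^{2}$ ($w{\left(V \right)} = \left(V^{2} + V^{2}\right) + \left(V - 3 V\right) = 2 V^{2} - 2 V = - 2 V + 2 V^{2}$)
$\frac{w{\left(4 \right)} 4 k^{3}}{F - 501} = \frac{2 \cdot 4 \left(-1 + 4\right) 4 \cdot 1^{3}}{\frac{94}{7} - 501} = \frac{2 \cdot 4 \cdot 3 \cdot 4 \cdot 1}{- \frac{3413}{7}} = 24 \cdot 4 \cdot 1 \left(- \frac{7}{3413}\right) = 96 \cdot 1 \left(- \frac{7}{3413}\right) = 96 \left(- \frac{7}{3413}\right) = - \frac{672}{3413}$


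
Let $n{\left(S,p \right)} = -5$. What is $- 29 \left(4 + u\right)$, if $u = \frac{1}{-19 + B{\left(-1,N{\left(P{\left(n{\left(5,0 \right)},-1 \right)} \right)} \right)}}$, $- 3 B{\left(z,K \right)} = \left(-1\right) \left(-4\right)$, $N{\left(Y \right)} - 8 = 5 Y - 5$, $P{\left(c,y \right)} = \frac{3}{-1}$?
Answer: $- \frac{6989}{61} \approx -114.57$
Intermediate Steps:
$P{\left(c,y \right)} = -3$ ($P{\left(c,y \right)} = 3 \left(-1\right) = -3$)
$N{\left(Y \right)} = 3 + 5 Y$ ($N{\left(Y \right)} = 8 + \left(5 Y - 5\right) = 8 + \left(-5 + 5 Y\right) = 3 + 5 Y$)
$B{\left(z,K \right)} = - \frac{4}{3}$ ($B{\left(z,K \right)} = - \frac{\left(-1\right) \left(-4\right)}{3} = \left(- \frac{1}{3}\right) 4 = - \frac{4}{3}$)
$u = - \frac{3}{61}$ ($u = \frac{1}{-19 - \frac{4}{3}} = \frac{1}{- \frac{61}{3}} = - \frac{3}{61} \approx -0.04918$)
$- 29 \left(4 + u\right) = - 29 \left(4 - \frac{3}{61}\right) = \left(-29\right) \frac{241}{61} = - \frac{6989}{61}$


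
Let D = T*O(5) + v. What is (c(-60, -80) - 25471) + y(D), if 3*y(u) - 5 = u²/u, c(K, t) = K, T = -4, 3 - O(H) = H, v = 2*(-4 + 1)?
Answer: -76586/3 ≈ -25529.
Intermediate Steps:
v = -6 (v = 2*(-3) = -6)
O(H) = 3 - H
D = 2 (D = -4*(3 - 1*5) - 6 = -4*(3 - 5) - 6 = -4*(-2) - 6 = 8 - 6 = 2)
y(u) = 5/3 + u/3 (y(u) = 5/3 + (u²/u)/3 = 5/3 + u/3)
(c(-60, -80) - 25471) + y(D) = (-60 - 25471) + (5/3 + (⅓)*2) = -25531 + (5/3 + ⅔) = -25531 + 7/3 = -76586/3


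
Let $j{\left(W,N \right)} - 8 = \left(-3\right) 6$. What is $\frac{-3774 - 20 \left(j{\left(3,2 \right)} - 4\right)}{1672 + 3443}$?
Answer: $- \frac{3494}{5115} \approx -0.68309$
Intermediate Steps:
$j{\left(W,N \right)} = -10$ ($j{\left(W,N \right)} = 8 - 18 = -10$)
$\frac{-3774 - 20 \left(j{\left(3,2 \right)} - 4\right)}{1672 + 3443} = \frac{-3774 - 20 \left(-10 - 4\right)}{1672 + 3443} = \frac{-3774 - -280}{5115} = \left(-3774 + 280\right) \frac{1}{5115} = \left(-3494\right) \frac{1}{5115} = - \frac{3494}{5115}$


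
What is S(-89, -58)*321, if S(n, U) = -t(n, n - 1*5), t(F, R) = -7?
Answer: 2247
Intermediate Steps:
S(n, U) = 7 (S(n, U) = -1*(-7) = 7)
S(-89, -58)*321 = 7*321 = 2247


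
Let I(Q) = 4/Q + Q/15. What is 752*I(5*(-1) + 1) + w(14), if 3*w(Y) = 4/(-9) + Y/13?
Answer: -1671326/1755 ≈ -952.32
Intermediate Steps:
I(Q) = 4/Q + Q/15 (I(Q) = 4/Q + Q*(1/15) = 4/Q + Q/15)
w(Y) = -4/27 + Y/39 (w(Y) = (4/(-9) + Y/13)/3 = (4*(-1/9) + Y*(1/13))/3 = (-4/9 + Y/13)/3 = -4/27 + Y/39)
752*I(5*(-1) + 1) + w(14) = 752*(4/(5*(-1) + 1) + (5*(-1) + 1)/15) + (-4/27 + (1/39)*14) = 752*(4/(-5 + 1) + (-5 + 1)/15) + (-4/27 + 14/39) = 752*(4/(-4) + (1/15)*(-4)) + 74/351 = 752*(4*(-1/4) - 4/15) + 74/351 = 752*(-1 - 4/15) + 74/351 = 752*(-19/15) + 74/351 = -14288/15 + 74/351 = -1671326/1755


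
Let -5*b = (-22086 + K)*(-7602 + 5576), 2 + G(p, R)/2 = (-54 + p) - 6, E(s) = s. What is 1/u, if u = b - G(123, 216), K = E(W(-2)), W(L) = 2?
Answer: -5/44742794 ≈ -1.1175e-7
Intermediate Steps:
G(p, R) = -124 + 2*p (G(p, R) = -4 + 2*((-54 + p) - 6) = -4 + 2*(-60 + p) = -4 + (-120 + 2*p) = -124 + 2*p)
K = 2
b = -44742184/5 (b = -(-22086 + 2)*(-7602 + 5576)/5 = -(-22084)*(-2026)/5 = -⅕*44742184 = -44742184/5 ≈ -8.9484e+6)
u = -44742794/5 (u = -44742184/5 - (-124 + 2*123) = -44742184/5 - (-124 + 246) = -44742184/5 - 1*122 = -44742184/5 - 122 = -44742794/5 ≈ -8.9486e+6)
1/u = 1/(-44742794/5) = -5/44742794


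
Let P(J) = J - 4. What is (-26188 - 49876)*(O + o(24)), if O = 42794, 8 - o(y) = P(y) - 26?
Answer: -3256147712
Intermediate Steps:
P(J) = -4 + J
o(y) = 38 - y (o(y) = 8 - ((-4 + y) - 26) = 8 - (-30 + y) = 8 + (30 - y) = 38 - y)
(-26188 - 49876)*(O + o(24)) = (-26188 - 49876)*(42794 + (38 - 1*24)) = -76064*(42794 + (38 - 24)) = -76064*(42794 + 14) = -76064*42808 = -3256147712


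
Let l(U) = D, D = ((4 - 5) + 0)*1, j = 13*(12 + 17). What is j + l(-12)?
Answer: 376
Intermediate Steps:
j = 377 (j = 13*29 = 377)
D = -1 (D = (-1 + 0)*1 = -1*1 = -1)
l(U) = -1
j + l(-12) = 377 - 1 = 376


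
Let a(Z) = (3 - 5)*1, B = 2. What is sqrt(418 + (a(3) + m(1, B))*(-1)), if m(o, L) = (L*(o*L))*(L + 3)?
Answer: 20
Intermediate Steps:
a(Z) = -2 (a(Z) = -2*1 = -2)
m(o, L) = o*L**2*(3 + L) (m(o, L) = (L*(L*o))*(3 + L) = (o*L**2)*(3 + L) = o*L**2*(3 + L))
sqrt(418 + (a(3) + m(1, B))*(-1)) = sqrt(418 + (-2 + 1*2**2*(3 + 2))*(-1)) = sqrt(418 + (-2 + 1*4*5)*(-1)) = sqrt(418 + (-2 + 20)*(-1)) = sqrt(418 + 18*(-1)) = sqrt(418 - 18) = sqrt(400) = 20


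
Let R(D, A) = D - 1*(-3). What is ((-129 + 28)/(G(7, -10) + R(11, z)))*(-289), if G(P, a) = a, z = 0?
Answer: 29189/4 ≈ 7297.3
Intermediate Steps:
R(D, A) = 3 + D (R(D, A) = D + 3 = 3 + D)
((-129 + 28)/(G(7, -10) + R(11, z)))*(-289) = ((-129 + 28)/(-10 + (3 + 11)))*(-289) = -101/(-10 + 14)*(-289) = -101/4*(-289) = 29189/4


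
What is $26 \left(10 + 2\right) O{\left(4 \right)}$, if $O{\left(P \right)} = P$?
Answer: $1248$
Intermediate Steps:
$26 \left(10 + 2\right) O{\left(4 \right)} = 26 \left(10 + 2\right) 4 = 26 \cdot 12 \cdot 4 = 312 \cdot 4 = 1248$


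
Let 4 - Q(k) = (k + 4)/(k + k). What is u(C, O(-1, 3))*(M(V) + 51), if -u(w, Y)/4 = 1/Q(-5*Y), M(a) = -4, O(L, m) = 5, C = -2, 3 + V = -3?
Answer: -9400/179 ≈ -52.514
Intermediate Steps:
V = -6 (V = -3 - 3 = -6)
Q(k) = 4 - (4 + k)/(2*k) (Q(k) = 4 - (k + 4)/(k + k) = 4 - (4 + k)/(2*k))
u(w, Y) = -4/(7/2 + 2/(5*Y)) (u(w, Y) = -4/(7/2 - 2*(-1/(5*Y))) = -4/(7/2 - (-2)/(5*Y)) = -4/(7/2 + 2/(5*Y)))
u(C, O(-1, 3))*(M(V) + 51) = (-40*5/(4 + 35*5))*(-4 + 51) = -40*5/(4 + 175)*47 = -40*5/179*47 = -40*5*1/179*47 = -200/179*47 = -9400/179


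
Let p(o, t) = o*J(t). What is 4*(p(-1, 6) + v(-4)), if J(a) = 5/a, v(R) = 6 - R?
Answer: 110/3 ≈ 36.667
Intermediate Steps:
p(o, t) = 5*o/t (p(o, t) = o*(5/t) = 5*o/t)
4*(p(-1, 6) + v(-4)) = 4*(5*(-1)/6 + (6 - 1*(-4))) = 4*(5*(-1)*(⅙) + (6 + 4)) = 4*(-⅚ + 10) = 4*(55/6) = 110/3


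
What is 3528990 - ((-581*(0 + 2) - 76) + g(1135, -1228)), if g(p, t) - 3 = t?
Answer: 3531453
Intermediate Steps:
g(p, t) = 3 + t
3528990 - ((-581*(0 + 2) - 76) + g(1135, -1228)) = 3528990 - ((-581*(0 + 2) - 76) + (3 - 1228)) = 3528990 - ((-581*2 - 76) - 1225) = 3528990 - ((-1162 - 76) - 1225) = 3528990 - (-1238 - 1225) = 3528990 - 1*(-2463) = 3528990 + 2463 = 3531453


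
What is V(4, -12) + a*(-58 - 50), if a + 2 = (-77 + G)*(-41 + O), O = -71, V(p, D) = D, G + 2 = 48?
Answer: -374772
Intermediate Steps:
G = 46 (G = -2 + 48 = 46)
a = 3470 (a = -2 + (-77 + 46)*(-41 - 71) = -2 - 31*(-112) = -2 + 3472 = 3470)
V(4, -12) + a*(-58 - 50) = -12 + 3470*(-58 - 50) = -12 + 3470*(-108) = -12 - 374760 = -374772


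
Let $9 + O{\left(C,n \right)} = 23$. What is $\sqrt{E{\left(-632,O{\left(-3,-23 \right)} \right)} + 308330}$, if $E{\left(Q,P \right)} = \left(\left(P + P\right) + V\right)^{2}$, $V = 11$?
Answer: $\sqrt{309851} \approx 556.64$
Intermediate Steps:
$O{\left(C,n \right)} = 14$ ($O{\left(C,n \right)} = -9 + 23 = 14$)
$E{\left(Q,P \right)} = \left(11 + 2 P\right)^{2}$ ($E{\left(Q,P \right)} = \left(\left(P + P\right) + 11\right)^{2} = \left(2 P + 11\right)^{2} = \left(11 + 2 P\right)^{2}$)
$\sqrt{E{\left(-632,O{\left(-3,-23 \right)} \right)} + 308330} = \sqrt{\left(11 + 2 \cdot 14\right)^{2} + 308330} = \sqrt{\left(11 + 28\right)^{2} + 308330} = \sqrt{39^{2} + 308330} = \sqrt{1521 + 308330} = \sqrt{309851}$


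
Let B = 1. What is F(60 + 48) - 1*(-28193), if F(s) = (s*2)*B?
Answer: 28409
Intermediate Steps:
F(s) = 2*s (F(s) = (s*2)*1 = (2*s)*1 = 2*s)
F(60 + 48) - 1*(-28193) = 2*(60 + 48) - 1*(-28193) = 2*108 + 28193 = 216 + 28193 = 28409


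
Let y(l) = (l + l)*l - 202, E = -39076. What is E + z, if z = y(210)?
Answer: 48922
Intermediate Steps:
y(l) = -202 + 2*l² (y(l) = (2*l)*l - 202 = 2*l² - 202 = -202 + 2*l²)
z = 87998 (z = -202 + 2*210² = -202 + 2*44100 = -202 + 88200 = 87998)
E + z = -39076 + 87998 = 48922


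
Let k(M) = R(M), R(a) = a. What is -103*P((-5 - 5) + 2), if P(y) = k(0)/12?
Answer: 0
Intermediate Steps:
k(M) = M
P(y) = 0 (P(y) = 0/12 = 0*(1/12) = 0)
-103*P((-5 - 5) + 2) = -103*0 = 0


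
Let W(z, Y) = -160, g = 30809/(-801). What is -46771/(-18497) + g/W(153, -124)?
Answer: 6564045433/2370575520 ≈ 2.7690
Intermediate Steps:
g = -30809/801 (g = 30809*(-1/801) = -30809/801 ≈ -38.463)
-46771/(-18497) + g/W(153, -124) = -46771/(-18497) - 30809/801/(-160) = -46771*(-1/18497) - 30809/801*(-1/160) = 46771/18497 + 30809/128160 = 6564045433/2370575520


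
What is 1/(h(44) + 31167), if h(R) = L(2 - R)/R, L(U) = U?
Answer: 22/685653 ≈ 3.2086e-5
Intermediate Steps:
h(R) = (2 - R)/R
1/(h(44) + 31167) = 1/((2 - 1*44)/44 + 31167) = 1/((2 - 44)/44 + 31167) = 1/((1/44)*(-42) + 31167) = 1/(-21/22 + 31167) = 1/(685653/22) = 22/685653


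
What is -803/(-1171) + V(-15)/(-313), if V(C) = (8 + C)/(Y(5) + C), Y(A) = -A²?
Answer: 10045363/14660920 ≈ 0.68518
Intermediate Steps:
V(C) = (8 + C)/(-25 + C) (V(C) = (8 + C)/(-1*5² + C) = (8 + C)/(-1*25 + C) = (8 + C)/(-25 + C))
-803/(-1171) + V(-15)/(-313) = -803/(-1171) + ((8 - 15)/(-25 - 15))/(-313) = -803*(-1/1171) + (-7/(-40))*(-1/313) = 803/1171 - 1/40*(-7)*(-1/313) = 803/1171 + (7/40)*(-1/313) = 803/1171 - 7/12520 = 10045363/14660920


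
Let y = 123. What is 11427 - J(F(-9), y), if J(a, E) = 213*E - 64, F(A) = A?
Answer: -14708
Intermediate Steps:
J(a, E) = -64 + 213*E
11427 - J(F(-9), y) = 11427 - (-64 + 213*123) = 11427 - (-64 + 26199) = 11427 - 1*26135 = 11427 - 26135 = -14708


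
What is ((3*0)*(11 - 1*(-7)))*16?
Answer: 0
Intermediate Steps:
((3*0)*(11 - 1*(-7)))*16 = (0*(11 + 7))*16 = (0*18)*16 = 0*16 = 0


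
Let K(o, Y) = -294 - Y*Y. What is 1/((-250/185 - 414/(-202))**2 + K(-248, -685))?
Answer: -13965169/6556905376830 ≈ -2.1298e-6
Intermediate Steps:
K(o, Y) = -294 - Y**2
1/((-250/185 - 414/(-202))**2 + K(-248, -685)) = 1/((-250/185 - 414/(-202))**2 + (-294 - 1*(-685)**2)) = 1/((-250*1/185 - 414*(-1/202))**2 + (-294 - 1*469225)) = 1/((-50/37 + 207/101)**2 + (-294 - 469225)) = 1/((2609/3737)**2 - 469519) = 1/(6806881/13965169 - 469519) = 1/(-6556905376830/13965169) = -13965169/6556905376830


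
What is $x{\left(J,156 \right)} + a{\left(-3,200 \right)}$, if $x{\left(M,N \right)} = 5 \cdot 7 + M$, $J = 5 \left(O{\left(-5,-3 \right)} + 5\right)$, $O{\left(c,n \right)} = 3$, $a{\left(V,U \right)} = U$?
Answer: $275$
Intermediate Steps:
$J = 40$ ($J = 5 \left(3 + 5\right) = 5 \cdot 8 = 40$)
$x{\left(M,N \right)} = 35 + M$
$x{\left(J,156 \right)} + a{\left(-3,200 \right)} = \left(35 + 40\right) + 200 = 75 + 200 = 275$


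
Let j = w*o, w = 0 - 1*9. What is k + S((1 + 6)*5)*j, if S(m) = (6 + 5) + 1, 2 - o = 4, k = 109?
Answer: 325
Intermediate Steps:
o = -2 (o = 2 - 1*4 = 2 - 4 = -2)
w = -9 (w = 0 - 9 = -9)
j = 18 (j = -9*(-2) = 18)
S(m) = 12 (S(m) = 11 + 1 = 12)
k + S((1 + 6)*5)*j = 109 + 12*18 = 109 + 216 = 325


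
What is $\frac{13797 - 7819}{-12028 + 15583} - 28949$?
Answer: $- \frac{102907717}{3555} \approx -28947.0$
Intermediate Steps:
$\frac{13797 - 7819}{-12028 + 15583} - 28949 = \frac{5978}{3555} - 28949 = - \frac{102907717}{3555}$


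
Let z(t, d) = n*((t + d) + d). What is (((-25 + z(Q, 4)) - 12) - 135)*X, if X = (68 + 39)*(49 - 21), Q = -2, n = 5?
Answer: -425432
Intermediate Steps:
z(t, d) = 5*t + 10*d (z(t, d) = 5*((t + d) + d) = 5*((d + t) + d) = 5*(t + 2*d) = 5*t + 10*d)
X = 2996 (X = 107*28 = 2996)
(((-25 + z(Q, 4)) - 12) - 135)*X = (((-25 + (5*(-2) + 10*4)) - 12) - 135)*2996 = (((-25 + (-10 + 40)) - 12) - 135)*2996 = (((-25 + 30) - 12) - 135)*2996 = ((5 - 12) - 135)*2996 = (-7 - 135)*2996 = -142*2996 = -425432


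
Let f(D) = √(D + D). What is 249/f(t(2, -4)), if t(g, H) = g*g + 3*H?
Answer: -249*I/4 ≈ -62.25*I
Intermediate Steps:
t(g, H) = g² + 3*H
f(D) = √2*√D (f(D) = √(2*D) = √2*√D)
249/f(t(2, -4)) = 249/((√2*√(2² + 3*(-4)))) = 249/((√2*√(4 - 12))) = 249/((√2*√(-8))) = 249/((√2*(2*I*√2))) = 249/((4*I)) = 249*(-I/4) = -249*I/4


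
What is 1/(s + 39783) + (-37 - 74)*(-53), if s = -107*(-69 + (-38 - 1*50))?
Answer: 332871907/56582 ≈ 5883.0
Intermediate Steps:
s = 16799 (s = -107*(-69 + (-38 - 50)) = -107*(-69 - 88) = -107*(-157) = 16799)
1/(s + 39783) + (-37 - 74)*(-53) = 1/(16799 + 39783) + (-37 - 74)*(-53) = 1/56582 - 111*(-53) = 1/56582 + 5883 = 332871907/56582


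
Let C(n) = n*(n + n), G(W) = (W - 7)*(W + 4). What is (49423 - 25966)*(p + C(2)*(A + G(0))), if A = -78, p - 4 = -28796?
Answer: -695265480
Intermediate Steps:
p = -28792 (p = 4 - 28796 = -28792)
G(W) = (-7 + W)*(4 + W)
C(n) = 2*n**2 (C(n) = n*(2*n) = 2*n**2)
(49423 - 25966)*(p + C(2)*(A + G(0))) = (49423 - 25966)*(-28792 + (2*2**2)*(-78 + (-28 + 0**2 - 3*0))) = 23457*(-28792 + (2*4)*(-78 + (-28 + 0 + 0))) = 23457*(-28792 + 8*(-78 - 28)) = 23457*(-28792 + 8*(-106)) = 23457*(-28792 - 848) = 23457*(-29640) = -695265480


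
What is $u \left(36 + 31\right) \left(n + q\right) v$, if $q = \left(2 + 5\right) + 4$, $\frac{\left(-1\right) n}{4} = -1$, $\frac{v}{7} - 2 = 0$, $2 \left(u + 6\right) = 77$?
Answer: $457275$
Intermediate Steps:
$u = \frac{65}{2}$ ($u = -6 + \frac{1}{2} \cdot 77 = -6 + \frac{77}{2} = \frac{65}{2} \approx 32.5$)
$v = 14$ ($v = 14 + 7 \cdot 0 = 14 + 0 = 14$)
$n = 4$ ($n = \left(-4\right) \left(-1\right) = 4$)
$q = 11$ ($q = 7 + 4 = 11$)
$u \left(36 + 31\right) \left(n + q\right) v = \frac{65 \left(36 + 31\right)}{2} \left(4 + 11\right) 14 = \frac{65}{2} \cdot 67 \cdot 15 \cdot 14 = \frac{4355}{2} \cdot 210 = 457275$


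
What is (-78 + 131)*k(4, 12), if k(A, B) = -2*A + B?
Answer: 212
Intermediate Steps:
k(A, B) = B - 2*A
(-78 + 131)*k(4, 12) = (-78 + 131)*(12 - 2*4) = 53*(12 - 8) = 53*4 = 212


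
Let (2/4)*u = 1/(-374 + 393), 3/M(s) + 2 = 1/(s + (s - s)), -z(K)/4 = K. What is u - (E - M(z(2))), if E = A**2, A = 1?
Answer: -745/323 ≈ -2.3065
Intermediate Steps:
z(K) = -4*K
E = 1 (E = 1**2 = 1)
M(s) = 3/(-2 + 1/s) (M(s) = 3/(-2 + 1/(s + (s - s))) = 3/(-2 + 1/(s + 0)) = 3/(-2 + 1/s))
u = 2/19 (u = 2/(-374 + 393) = 2/19 ≈ 0.10526)
u - (E - M(z(2))) = 2/19 - (1 - (-3)*(-4*2)/(-1 + 2*(-4*2))) = 2/19 - (1 - (-3)*(-8)/(-1 + 2*(-8))) = 2/19 - (1 - (-3)*(-8)/(-1 - 16)) = 2/19 - (1 - (-3)*(-8)/(-17)) = 2/19 - (1 - (-3)*(-8)*(-1)/17) = 2/19 - (1 - 1*(-24/17)) = 2/19 - (1 + 24/17) = 2/19 - 1*41/17 = 2/19 - 41/17 = -745/323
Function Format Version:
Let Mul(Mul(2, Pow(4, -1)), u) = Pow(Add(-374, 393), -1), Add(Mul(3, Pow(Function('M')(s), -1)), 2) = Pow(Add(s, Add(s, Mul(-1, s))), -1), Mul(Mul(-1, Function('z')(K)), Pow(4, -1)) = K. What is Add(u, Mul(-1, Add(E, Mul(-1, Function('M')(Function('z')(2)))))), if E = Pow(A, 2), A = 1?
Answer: Rational(-745, 323) ≈ -2.3065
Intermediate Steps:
Function('z')(K) = Mul(-4, K)
E = 1 (E = Pow(1, 2) = 1)
Function('M')(s) = Mul(3, Pow(Add(-2, Pow(s, -1)), -1)) (Function('M')(s) = Mul(3, Pow(Add(-2, Pow(Add(s, Add(s, Mul(-1, s))), -1)), -1)) = Mul(3, Pow(Add(-2, Pow(Add(s, 0), -1)), -1)) = Mul(3, Pow(Add(-2, Pow(s, -1)), -1)))
u = Rational(2, 19) (u = Mul(2, Pow(Add(-374, 393), -1)) = Mul(2, Pow(19, -1)) = Mul(2, Rational(1, 19)) = Rational(2, 19) ≈ 0.10526)
Add(u, Mul(-1, Add(E, Mul(-1, Function('M')(Function('z')(2)))))) = Add(Rational(2, 19), Mul(-1, Add(1, Mul(-1, Mul(-3, Mul(-4, 2), Pow(Add(-1, Mul(2, Mul(-4, 2))), -1)))))) = Add(Rational(2, 19), Mul(-1, Add(1, Mul(-1, Mul(-3, -8, Pow(Add(-1, Mul(2, -8)), -1)))))) = Add(Rational(2, 19), Mul(-1, Add(1, Mul(-1, Mul(-3, -8, Pow(Add(-1, -16), -1)))))) = Add(Rational(2, 19), Mul(-1, Add(1, Mul(-1, Mul(-3, -8, Pow(-17, -1)))))) = Add(Rational(2, 19), Mul(-1, Add(1, Mul(-1, Mul(-3, -8, Rational(-1, 17)))))) = Add(Rational(2, 19), Mul(-1, Add(1, Mul(-1, Rational(-24, 17))))) = Add(Rational(2, 19), Mul(-1, Add(1, Rational(24, 17)))) = Add(Rational(2, 19), Mul(-1, Rational(41, 17))) = Add(Rational(2, 19), Rational(-41, 17)) = Rational(-745, 323)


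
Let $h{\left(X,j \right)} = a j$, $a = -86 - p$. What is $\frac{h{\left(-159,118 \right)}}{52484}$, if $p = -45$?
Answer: $- \frac{2419}{26242} \approx -0.09218$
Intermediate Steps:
$a = -41$ ($a = -86 - -45 = -86 + 45 = -41$)
$h{\left(X,j \right)} = - 41 j$
$\frac{h{\left(-159,118 \right)}}{52484} = \frac{\left(-41\right) 118}{52484} = \left(-4838\right) \frac{1}{52484} = - \frac{2419}{26242}$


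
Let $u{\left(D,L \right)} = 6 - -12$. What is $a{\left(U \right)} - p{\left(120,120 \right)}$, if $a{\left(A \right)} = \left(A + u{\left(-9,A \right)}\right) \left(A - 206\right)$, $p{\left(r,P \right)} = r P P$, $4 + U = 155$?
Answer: $-1737295$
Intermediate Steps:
$U = 151$ ($U = -4 + 155 = 151$)
$u{\left(D,L \right)} = 18$ ($u{\left(D,L \right)} = 6 + 12 = 18$)
$p{\left(r,P \right)} = r P^{2}$ ($p{\left(r,P \right)} = P r P = r P^{2}$)
$a{\left(A \right)} = \left(-206 + A\right) \left(18 + A\right)$ ($a{\left(A \right)} = \left(A + 18\right) \left(A - 206\right) = \left(18 + A\right) \left(-206 + A\right) = \left(-206 + A\right) \left(18 + A\right)$)
$a{\left(U \right)} - p{\left(120,120 \right)} = \left(-3708 + 151^{2} - 28388\right) - 120 \cdot 120^{2} = \left(-3708 + 22801 - 28388\right) - 120 \cdot 14400 = -9295 - 1728000 = -1737295$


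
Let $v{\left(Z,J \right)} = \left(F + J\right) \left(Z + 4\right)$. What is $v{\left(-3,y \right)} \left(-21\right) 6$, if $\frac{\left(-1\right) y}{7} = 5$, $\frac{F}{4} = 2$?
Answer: $3402$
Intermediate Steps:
$F = 8$ ($F = 4 \cdot 2 = 8$)
$y = -35$ ($y = \left(-7\right) 5 = -35$)
$v{\left(Z,J \right)} = \left(4 + Z\right) \left(8 + J\right)$ ($v{\left(Z,J \right)} = \left(8 + J\right) \left(Z + 4\right) = \left(8 + J\right) \left(4 + Z\right) = \left(4 + Z\right) \left(8 + J\right)$)
$v{\left(-3,y \right)} \left(-21\right) 6 = \left(32 + 4 \left(-35\right) + 8 \left(-3\right) - -105\right) \left(-21\right) 6 = \left(32 - 140 - 24 + 105\right) \left(-21\right) 6 = \left(-27\right) \left(-21\right) 6 = 567 \cdot 6 = 3402$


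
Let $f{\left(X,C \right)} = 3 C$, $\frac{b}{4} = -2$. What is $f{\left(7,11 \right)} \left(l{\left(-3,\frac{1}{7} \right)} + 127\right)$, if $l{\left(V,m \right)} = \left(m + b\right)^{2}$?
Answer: $\frac{305184}{49} \approx 6228.2$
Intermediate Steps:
$b = -8$ ($b = 4 \left(-2\right) = -8$)
$l{\left(V,m \right)} = \left(-8 + m\right)^{2}$ ($l{\left(V,m \right)} = \left(m - 8\right)^{2} = \left(-8 + m\right)^{2}$)
$f{\left(7,11 \right)} \left(l{\left(-3,\frac{1}{7} \right)} + 127\right) = 3 \cdot 11 \left(\left(-8 + \frac{1}{7}\right)^{2} + 127\right) = 33 \left(\left(-8 + \frac{1}{7}\right)^{2} + 127\right) = 33 \left(\left(- \frac{55}{7}\right)^{2} + 127\right) = 33 \left(\frac{3025}{49} + 127\right) = 33 \cdot \frac{9248}{49} = \frac{305184}{49}$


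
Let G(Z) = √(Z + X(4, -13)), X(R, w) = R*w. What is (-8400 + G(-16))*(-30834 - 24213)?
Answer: 462394800 - 110094*I*√17 ≈ 4.6239e+8 - 4.5393e+5*I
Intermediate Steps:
G(Z) = √(-52 + Z) (G(Z) = √(Z + 4*(-13)) = √(Z - 52) = √(-52 + Z))
(-8400 + G(-16))*(-30834 - 24213) = (-8400 + √(-52 - 16))*(-30834 - 24213) = (-8400 + √(-68))*(-55047) = (-8400 + 2*I*√17)*(-55047) = 462394800 - 110094*I*√17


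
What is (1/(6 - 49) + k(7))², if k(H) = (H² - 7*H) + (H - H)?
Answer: 1/1849 ≈ 0.00054083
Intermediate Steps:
k(H) = H² - 7*H (k(H) = (H² - 7*H) + 0 = H² - 7*H)
(1/(6 - 49) + k(7))² = (1/(6 - 49) + 7*(-7 + 7))² = (1/(-43) + 7*0)² = (-1/43 + 0)² = (-1/43)² = 1/1849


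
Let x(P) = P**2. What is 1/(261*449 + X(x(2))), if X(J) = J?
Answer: 1/117193 ≈ 8.5329e-6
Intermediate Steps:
1/(261*449 + X(x(2))) = 1/(261*449 + 2**2) = 1/(117189 + 4) = 1/117193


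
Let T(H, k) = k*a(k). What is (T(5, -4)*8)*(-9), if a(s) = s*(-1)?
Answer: 1152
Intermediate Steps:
a(s) = -s
T(H, k) = -k**2 (T(H, k) = k*(-k) = -k**2)
(T(5, -4)*8)*(-9) = (-1*(-4)**2*8)*(-9) = (-1*16*8)*(-9) = -16*8*(-9) = -128*(-9) = 1152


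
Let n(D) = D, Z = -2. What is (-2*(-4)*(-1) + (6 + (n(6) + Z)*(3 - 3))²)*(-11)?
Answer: -308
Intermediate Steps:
(-2*(-4)*(-1) + (6 + (n(6) + Z)*(3 - 3))²)*(-11) = (-2*(-4)*(-1) + (6 + (6 - 2)*(3 - 3))²)*(-11) = (8*(-1) + (6 + 4*0)²)*(-11) = (-8 + (6 + 0)²)*(-11) = (-8 + 6²)*(-11) = (-8 + 36)*(-11) = 28*(-11) = -308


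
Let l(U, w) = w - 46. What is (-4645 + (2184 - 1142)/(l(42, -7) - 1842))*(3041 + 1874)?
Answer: -8653660611/379 ≈ -2.2833e+7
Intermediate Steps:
l(U, w) = -46 + w
(-4645 + (2184 - 1142)/(l(42, -7) - 1842))*(3041 + 1874) = (-4645 + (2184 - 1142)/((-46 - 7) - 1842))*(3041 + 1874) = (-4645 + 1042/(-53 - 1842))*4915 = (-4645 + 1042/(-1895))*4915 = (-4645 + 1042*(-1/1895))*4915 = (-4645 - 1042/1895)*4915 = -8803317/1895*4915 = -8653660611/379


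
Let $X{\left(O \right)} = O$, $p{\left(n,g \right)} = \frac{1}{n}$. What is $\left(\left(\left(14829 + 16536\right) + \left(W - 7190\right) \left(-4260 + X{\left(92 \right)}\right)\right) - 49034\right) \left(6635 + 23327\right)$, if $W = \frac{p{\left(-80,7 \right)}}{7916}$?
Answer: $\frac{35517881669691061}{39580} \approx 8.9737 \cdot 10^{11}$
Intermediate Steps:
$W = - \frac{1}{633280}$ ($W = \frac{1}{\left(-80\right) 7916} = \left(- \frac{1}{80}\right) \frac{1}{7916} = - \frac{1}{633280} \approx -1.5791 \cdot 10^{-6}$)
$\left(\left(\left(14829 + 16536\right) + \left(W - 7190\right) \left(-4260 + X{\left(92 \right)}\right)\right) - 49034\right) \left(6635 + 23327\right) = \left(\left(\left(14829 + 16536\right) + \left(- \frac{1}{633280} - 7190\right) \left(-4260 + 92\right)\right) - 49034\right) \left(6635 + 23327\right) = \left(\left(31365 - - \frac{2372260547721}{79160}\right) - 49034\right) 29962 = \left(\left(31365 + \frac{2372260547721}{79160}\right) - 49034\right) 29962 = \left(\frac{2374743401121}{79160} - 49034\right) 29962 = \frac{2370861869681}{79160} \cdot 29962 = \frac{35517881669691061}{39580}$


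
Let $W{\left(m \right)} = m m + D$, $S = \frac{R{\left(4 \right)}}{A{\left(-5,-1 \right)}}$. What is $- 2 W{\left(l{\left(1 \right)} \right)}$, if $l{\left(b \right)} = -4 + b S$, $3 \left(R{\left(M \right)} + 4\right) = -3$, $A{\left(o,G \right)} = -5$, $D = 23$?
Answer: $-64$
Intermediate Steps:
$R{\left(M \right)} = -5$ ($R{\left(M \right)} = -4 + \frac{1}{3} \left(-3\right) = -4 - 1 = -5$)
$S = 1$ ($S = - \frac{5}{-5} = \left(-5\right) \left(- \frac{1}{5}\right) = 1$)
$l{\left(b \right)} = -4 + b$ ($l{\left(b \right)} = -4 + b 1 = -4 + b$)
$W{\left(m \right)} = 23 + m^{2}$ ($W{\left(m \right)} = m m + 23 = m^{2} + 23 = 23 + m^{2}$)
$- 2 W{\left(l{\left(1 \right)} \right)} = - 2 \left(23 + \left(-4 + 1\right)^{2}\right) = - 2 \left(23 + \left(-3\right)^{2}\right) = - 2 \left(23 + 9\right) = \left(-2\right) 32 = -64$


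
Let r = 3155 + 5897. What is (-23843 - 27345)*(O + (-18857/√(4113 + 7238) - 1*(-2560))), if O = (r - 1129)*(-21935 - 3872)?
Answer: 10466221015588 + 965252116*√11351/11351 ≈ 1.0466e+13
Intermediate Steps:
r = 9052
O = -204468861 (O = (9052 - 1129)*(-21935 - 3872) = 7923*(-25807) = -204468861)
(-23843 - 27345)*(O + (-18857/√(4113 + 7238) - 1*(-2560))) = (-23843 - 27345)*(-204468861 + (-18857/√(4113 + 7238) - 1*(-2560))) = -51188*(-204468861 + (-18857*√11351/11351 + 2560)) = -51188*(-204468861 + (2560 - 18857*√11351/11351)) = -51188*(-204466301 - 18857*√11351/11351) = 10466221015588 + 965252116*√11351/11351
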